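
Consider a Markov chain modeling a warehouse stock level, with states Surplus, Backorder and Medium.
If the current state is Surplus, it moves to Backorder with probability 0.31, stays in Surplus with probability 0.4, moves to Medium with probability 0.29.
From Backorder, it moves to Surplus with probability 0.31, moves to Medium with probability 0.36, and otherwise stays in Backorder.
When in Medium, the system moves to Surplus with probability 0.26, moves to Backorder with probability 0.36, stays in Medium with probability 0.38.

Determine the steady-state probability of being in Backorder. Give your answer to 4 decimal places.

Let the stationary distribution be π with π = πP and π_1 + π_2 + π_3 = 1.
π_1 = 0.4·π_1 + 0.31·π_2 + 0.26·π_3
π_2 = 0.31·π_1 + 0.33·π_2 + 0.36·π_3
Solving with the normalization constraint gives π = (0.3217, 0.3339, 0.3444).
So the stationary probability of Backorder is 0.3339.

0.3339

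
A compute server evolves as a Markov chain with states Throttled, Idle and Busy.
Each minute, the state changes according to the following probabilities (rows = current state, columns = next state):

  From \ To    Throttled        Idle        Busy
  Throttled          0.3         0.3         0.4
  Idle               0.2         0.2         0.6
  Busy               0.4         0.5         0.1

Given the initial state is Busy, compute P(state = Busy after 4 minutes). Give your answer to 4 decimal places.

0.3795

Propagate the distribution vector 4 minutes from Busy.
After 0 minutes: (0.0000, 0.0000, 1.0000)
After 1 minute: (0.4000, 0.5000, 0.1000)
After 2 minutes: (0.2600, 0.2700, 0.4700)
After 3 minutes: (0.3200, 0.3670, 0.3130)
After 4 minutes: (0.2946, 0.3259, 0.3795)
P(in Busy after 4 minutes) = 0.3795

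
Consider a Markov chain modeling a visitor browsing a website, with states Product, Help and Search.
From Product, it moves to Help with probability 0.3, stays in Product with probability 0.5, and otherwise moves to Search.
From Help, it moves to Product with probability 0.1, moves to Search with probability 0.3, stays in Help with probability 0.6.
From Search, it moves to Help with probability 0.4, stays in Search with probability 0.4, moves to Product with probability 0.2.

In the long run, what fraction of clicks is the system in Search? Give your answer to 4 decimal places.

Let the stationary distribution be π with π = πP and π_1 + π_2 + π_3 = 1.
π_1 = 0.5·π_1 + 0.1·π_2 + 0.2·π_3
π_2 = 0.3·π_1 + 0.6·π_2 + 0.4·π_3
Solving with the normalization constraint gives π = (0.2182, 0.4727, 0.3091).
So the stationary probability of Search is 0.3091.

0.3091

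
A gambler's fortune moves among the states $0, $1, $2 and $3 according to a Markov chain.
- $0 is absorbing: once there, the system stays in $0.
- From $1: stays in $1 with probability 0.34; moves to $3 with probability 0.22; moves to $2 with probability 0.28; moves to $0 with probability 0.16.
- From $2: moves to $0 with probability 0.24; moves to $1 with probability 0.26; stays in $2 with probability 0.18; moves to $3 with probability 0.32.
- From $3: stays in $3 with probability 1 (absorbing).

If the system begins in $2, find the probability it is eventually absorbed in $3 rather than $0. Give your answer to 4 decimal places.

Let h(s) be the probability of absorption at $3 starting from transient state s. Then h($3) = 1 and h($0) = 0. By first-step analysis:
h($1) = 0.16·0 + 0.34·h($1) + 0.28·h($2) + 0.22·1
h($2) = 0.24·0 + 0.26·h($1) + 0.18·h($2) + 0.32·1
Solving: h($1) = 0.5764, h($2) = 0.5730.
Starting from $2, the probability is 0.5730.

0.5730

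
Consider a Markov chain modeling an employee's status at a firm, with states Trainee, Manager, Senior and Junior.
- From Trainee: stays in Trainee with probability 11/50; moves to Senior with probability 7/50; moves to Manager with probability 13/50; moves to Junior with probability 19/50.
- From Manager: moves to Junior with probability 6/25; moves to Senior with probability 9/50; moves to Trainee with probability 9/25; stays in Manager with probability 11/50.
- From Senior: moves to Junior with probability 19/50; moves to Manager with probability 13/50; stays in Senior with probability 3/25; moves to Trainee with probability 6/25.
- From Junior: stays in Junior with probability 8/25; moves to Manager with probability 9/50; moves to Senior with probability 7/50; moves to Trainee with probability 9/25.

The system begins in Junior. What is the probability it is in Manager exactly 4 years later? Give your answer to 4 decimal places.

Propagate the distribution vector 4 years from Junior.
After 0 years: (0.0000, 0.0000, 0.0000, 1.0000)
After 1 year: (0.3600, 0.1800, 0.1400, 0.3200)
After 2 years: (0.2928, 0.2272, 0.1444, 0.3356)
After 3 years: (0.3017, 0.2241, 0.1462, 0.3281)
After 4 years: (0.3002, 0.2248, 0.1460, 0.3289)
P(in Manager after 4 years) = 0.2248

0.2248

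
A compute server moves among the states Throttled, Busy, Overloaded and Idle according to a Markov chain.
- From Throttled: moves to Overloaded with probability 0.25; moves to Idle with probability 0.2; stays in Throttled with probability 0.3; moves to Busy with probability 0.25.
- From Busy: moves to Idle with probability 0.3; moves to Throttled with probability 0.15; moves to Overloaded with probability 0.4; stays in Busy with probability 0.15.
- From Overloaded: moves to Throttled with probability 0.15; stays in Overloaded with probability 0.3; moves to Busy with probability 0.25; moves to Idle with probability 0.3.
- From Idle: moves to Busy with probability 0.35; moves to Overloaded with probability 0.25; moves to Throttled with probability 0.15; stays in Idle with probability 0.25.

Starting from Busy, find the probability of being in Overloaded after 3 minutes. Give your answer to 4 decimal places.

Propagate the distribution vector 3 minutes from Busy.
After 0 minutes: (0.0000, 1.0000, 0.0000, 0.0000)
After 1 minute: (0.1500, 0.1500, 0.4000, 0.3000)
After 2 minutes: (0.1725, 0.2650, 0.2925, 0.2700)
After 3 minutes: (0.1759, 0.2505, 0.3044, 0.2693)
P(in Overloaded after 3 minutes) = 0.3044

0.3044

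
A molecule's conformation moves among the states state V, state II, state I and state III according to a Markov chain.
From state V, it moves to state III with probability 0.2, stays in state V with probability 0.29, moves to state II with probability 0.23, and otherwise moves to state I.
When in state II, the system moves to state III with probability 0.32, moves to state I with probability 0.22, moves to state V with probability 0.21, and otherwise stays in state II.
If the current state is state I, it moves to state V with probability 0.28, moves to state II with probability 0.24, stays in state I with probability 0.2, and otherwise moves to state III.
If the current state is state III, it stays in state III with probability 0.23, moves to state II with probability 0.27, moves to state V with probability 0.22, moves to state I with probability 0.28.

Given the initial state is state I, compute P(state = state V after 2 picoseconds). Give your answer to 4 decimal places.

0.2492

Propagate the distribution vector 2 picoseconds from state I.
After 0 picoseconds: (0.0000, 0.0000, 1.0000, 0.0000)
After 1 picosecond: (0.2800, 0.2400, 0.2000, 0.2800)
After 2 picoseconds: (0.2492, 0.2480, 0.2496, 0.2532)
P(in state V after 2 picoseconds) = 0.2492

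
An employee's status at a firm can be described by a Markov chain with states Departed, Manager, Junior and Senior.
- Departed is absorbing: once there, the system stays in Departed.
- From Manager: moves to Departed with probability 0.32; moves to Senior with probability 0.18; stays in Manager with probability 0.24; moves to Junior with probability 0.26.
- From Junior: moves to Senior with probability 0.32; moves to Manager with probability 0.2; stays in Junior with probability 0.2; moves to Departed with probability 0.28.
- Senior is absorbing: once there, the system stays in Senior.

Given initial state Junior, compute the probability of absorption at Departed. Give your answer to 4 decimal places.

0.4978

Let h(s) be the probability of absorption at Departed starting from transient state s. Then h(Departed) = 1 and h(Senior) = 0. By first-step analysis:
h(Manager) = 0.32·1 + 0.24·h(Manager) + 0.26·h(Junior) + 0.18·0
h(Junior) = 0.28·1 + 0.2·h(Manager) + 0.2·h(Junior) + 0.32·0
Solving: h(Manager) = 0.5914, h(Junior) = 0.4978.
Starting from Junior, the probability is 0.4978.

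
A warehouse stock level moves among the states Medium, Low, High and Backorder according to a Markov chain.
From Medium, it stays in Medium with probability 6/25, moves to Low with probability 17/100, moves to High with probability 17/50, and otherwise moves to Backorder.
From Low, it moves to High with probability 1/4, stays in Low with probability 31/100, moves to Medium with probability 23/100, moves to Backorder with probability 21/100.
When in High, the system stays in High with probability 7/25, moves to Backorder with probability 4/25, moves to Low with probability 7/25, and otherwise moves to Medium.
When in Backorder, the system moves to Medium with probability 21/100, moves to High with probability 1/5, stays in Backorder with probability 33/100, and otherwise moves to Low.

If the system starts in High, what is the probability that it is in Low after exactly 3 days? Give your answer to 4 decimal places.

0.2563

Propagate the distribution vector 3 days from High.
After 0 days: (0.0000, 0.0000, 1.0000, 0.0000)
After 1 day: (0.2800, 0.2800, 0.2800, 0.1600)
After 2 days: (0.2436, 0.2544, 0.2756, 0.2264)
After 3 days: (0.2417, 0.2563, 0.2689, 0.2331)
P(in Low after 3 days) = 0.2563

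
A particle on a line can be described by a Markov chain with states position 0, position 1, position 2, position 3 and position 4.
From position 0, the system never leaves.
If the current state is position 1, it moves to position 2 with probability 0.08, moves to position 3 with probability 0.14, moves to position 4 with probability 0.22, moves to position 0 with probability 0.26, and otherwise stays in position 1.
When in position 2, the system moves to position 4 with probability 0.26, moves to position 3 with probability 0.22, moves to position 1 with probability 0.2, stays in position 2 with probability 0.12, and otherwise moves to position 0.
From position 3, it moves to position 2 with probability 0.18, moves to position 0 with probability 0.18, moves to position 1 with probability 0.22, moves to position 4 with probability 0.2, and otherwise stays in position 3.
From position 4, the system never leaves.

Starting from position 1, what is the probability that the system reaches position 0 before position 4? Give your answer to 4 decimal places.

0.5220

Let h(s) be the probability of absorption at position 0 starting from transient state s. Then h(position 0) = 1 and h(position 4) = 0. By first-step analysis:
h(position 1) = 0.26·1 + 0.3·h(position 1) + 0.08·h(position 2) + 0.14·h(position 3) + 0.22·0
h(position 2) = 0.2·1 + 0.2·h(position 1) + 0.12·h(position 2) + 0.22·h(position 3) + 0.26·0
h(position 3) = 0.18·1 + 0.22·h(position 1) + 0.18·h(position 2) + 0.22·h(position 3) + 0.2·0
Solving: h(position 1) = 0.5220, h(position 2) = 0.4674, h(position 3) = 0.4859.
Starting from position 1, the probability is 0.5220.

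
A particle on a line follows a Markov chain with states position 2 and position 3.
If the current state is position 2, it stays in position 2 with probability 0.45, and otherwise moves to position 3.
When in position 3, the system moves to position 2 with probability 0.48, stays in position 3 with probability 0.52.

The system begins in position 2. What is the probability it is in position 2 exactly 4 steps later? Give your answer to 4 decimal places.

Propagate the distribution vector 4 steps from position 2.
After 0 steps: (1.0000, 0.0000)
After 1 step: (0.4500, 0.5500)
After 2 steps: (0.4665, 0.5335)
After 3 steps: (0.4660, 0.5340)
After 4 steps: (0.4660, 0.5340)
P(in position 2 after 4 steps) = 0.4660

0.4660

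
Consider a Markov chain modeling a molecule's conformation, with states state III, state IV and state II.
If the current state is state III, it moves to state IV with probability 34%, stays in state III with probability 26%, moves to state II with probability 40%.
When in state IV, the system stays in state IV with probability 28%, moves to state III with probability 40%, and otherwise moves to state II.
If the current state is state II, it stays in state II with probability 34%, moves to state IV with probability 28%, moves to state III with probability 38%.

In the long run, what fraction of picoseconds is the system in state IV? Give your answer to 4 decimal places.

Let the stationary distribution be π with π = πP and π_1 + π_2 + π_3 = 1.
π_1 = 0.26·π_1 + 0.4·π_2 + 0.38·π_3
π_2 = 0.34·π_1 + 0.28·π_2 + 0.28·π_3
Solving with the normalization constraint gives π = (0.3447, 0.3007, 0.3547).
So the stationary probability of state IV is 0.3007.

0.3007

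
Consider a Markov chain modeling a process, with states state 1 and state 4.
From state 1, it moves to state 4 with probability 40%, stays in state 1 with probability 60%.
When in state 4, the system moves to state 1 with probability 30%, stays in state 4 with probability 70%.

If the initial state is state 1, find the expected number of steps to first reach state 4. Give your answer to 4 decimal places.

2.5000

Let t(s) be the expected number of steps to first reach state 4 from state s, with t(state 4) = 0. Conditioning on the first step:
t(state 1) = 1 + 0.6·t(state 1)
Solving: t(state 1) = 2.5000.
Expected steps from state 1 to state 4: 2.5000.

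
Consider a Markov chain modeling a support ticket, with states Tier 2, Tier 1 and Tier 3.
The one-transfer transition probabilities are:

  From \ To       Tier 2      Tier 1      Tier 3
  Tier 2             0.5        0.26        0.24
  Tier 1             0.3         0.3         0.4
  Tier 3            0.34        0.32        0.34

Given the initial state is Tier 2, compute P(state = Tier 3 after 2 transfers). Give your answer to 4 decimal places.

Sum over the intermediate state after 1 transfer:
P = P(Tier 2→Tier 2)·P(Tier 2→Tier 3) + P(Tier 2→Tier 1)·P(Tier 1→Tier 3) + P(Tier 2→Tier 3)·P(Tier 3→Tier 3)
  = 0.5×0.24 + 0.26×0.4 + 0.24×0.34
  = 0.1200 + 0.1040 + 0.0816 = 0.3056

0.3056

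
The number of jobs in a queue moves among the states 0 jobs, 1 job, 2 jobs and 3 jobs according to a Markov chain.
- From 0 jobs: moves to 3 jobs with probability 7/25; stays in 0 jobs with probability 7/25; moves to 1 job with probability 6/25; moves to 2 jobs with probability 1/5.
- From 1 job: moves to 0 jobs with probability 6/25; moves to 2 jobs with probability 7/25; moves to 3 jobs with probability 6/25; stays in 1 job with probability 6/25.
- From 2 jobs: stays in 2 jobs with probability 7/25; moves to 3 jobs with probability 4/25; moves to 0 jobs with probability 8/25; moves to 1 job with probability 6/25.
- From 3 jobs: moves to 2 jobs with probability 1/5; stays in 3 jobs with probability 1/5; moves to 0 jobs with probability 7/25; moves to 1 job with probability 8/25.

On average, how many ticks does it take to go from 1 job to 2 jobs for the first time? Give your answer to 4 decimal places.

Let t(s) be the expected number of ticks to first reach 2 jobs from state s, with t(2 jobs) = 0. Conditioning on the first tick:
t(0 jobs) = 1 + 0.28·t(0 jobs) + 0.24·t(1 job) + 0.28·t(3 jobs)
t(1 job) = 1 + 0.24·t(0 jobs) + 0.24·t(1 job) + 0.24·t(3 jobs)
t(3 jobs) = 1 + 0.28·t(0 jobs) + 0.32·t(1 job) + 0.2·t(3 jobs)
Solving: t(0 jobs) = 4.5290, t(1 job) = 4.1678, t(3 jobs) = 4.5023.
Expected ticks from 1 job to 2 jobs: 4.1678.

4.1678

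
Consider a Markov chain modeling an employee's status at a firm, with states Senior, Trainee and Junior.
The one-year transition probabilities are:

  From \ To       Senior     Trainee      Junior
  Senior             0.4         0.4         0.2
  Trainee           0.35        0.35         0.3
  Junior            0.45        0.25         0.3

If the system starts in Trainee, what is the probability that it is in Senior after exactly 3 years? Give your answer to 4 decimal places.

Propagate the distribution vector 3 years from Trainee.
After 0 years: (0.0000, 1.0000, 0.0000)
After 1 year: (0.3500, 0.3500, 0.3000)
After 2 years: (0.3975, 0.3375, 0.2650)
After 3 years: (0.3964, 0.3434, 0.2603)
P(in Senior after 3 years) = 0.3964

0.3964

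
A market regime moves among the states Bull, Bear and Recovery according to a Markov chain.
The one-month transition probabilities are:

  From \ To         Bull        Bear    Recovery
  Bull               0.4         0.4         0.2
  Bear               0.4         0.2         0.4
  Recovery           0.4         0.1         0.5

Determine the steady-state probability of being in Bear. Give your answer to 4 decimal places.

0.2444

Let the stationary distribution be π with π = πP and π_1 + π_2 + π_3 = 1.
π_1 = 0.4·π_1 + 0.4·π_2 + 0.4·π_3
π_2 = 0.4·π_1 + 0.2·π_2 + 0.1·π_3
Solving with the normalization constraint gives π = (0.4000, 0.2444, 0.3556).
So the stationary probability of Bear is 0.2444.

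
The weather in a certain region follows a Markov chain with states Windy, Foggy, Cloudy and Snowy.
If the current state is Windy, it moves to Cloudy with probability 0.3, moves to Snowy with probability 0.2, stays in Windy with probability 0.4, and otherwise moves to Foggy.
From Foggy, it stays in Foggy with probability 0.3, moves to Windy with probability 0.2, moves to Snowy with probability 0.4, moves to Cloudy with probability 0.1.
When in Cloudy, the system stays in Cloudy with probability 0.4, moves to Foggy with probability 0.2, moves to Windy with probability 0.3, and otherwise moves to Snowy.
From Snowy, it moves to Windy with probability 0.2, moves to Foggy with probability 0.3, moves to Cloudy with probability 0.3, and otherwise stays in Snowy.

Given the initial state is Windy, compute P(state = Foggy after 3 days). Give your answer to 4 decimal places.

Propagate the distribution vector 3 days from Windy.
After 0 days: (1.0000, 0.0000, 0.0000, 0.0000)
After 1 day: (0.4000, 0.1000, 0.3000, 0.2000)
After 2 days: (0.3100, 0.1900, 0.3100, 0.1900)
After 3 days: (0.2930, 0.2070, 0.2930, 0.2070)
P(in Foggy after 3 days) = 0.2070

0.2070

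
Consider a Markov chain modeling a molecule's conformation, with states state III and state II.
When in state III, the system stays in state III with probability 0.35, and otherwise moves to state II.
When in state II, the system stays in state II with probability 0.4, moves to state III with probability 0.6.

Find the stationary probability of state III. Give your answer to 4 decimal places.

Let the stationary distribution be π with π = πP and π_1 + π_2 = 1.
π_1 = 0.35·π_1 + 0.6·π_2
Solving with the normalization constraint gives π = (0.4800, 0.5200).
So the stationary probability of state III is 0.4800.

0.4800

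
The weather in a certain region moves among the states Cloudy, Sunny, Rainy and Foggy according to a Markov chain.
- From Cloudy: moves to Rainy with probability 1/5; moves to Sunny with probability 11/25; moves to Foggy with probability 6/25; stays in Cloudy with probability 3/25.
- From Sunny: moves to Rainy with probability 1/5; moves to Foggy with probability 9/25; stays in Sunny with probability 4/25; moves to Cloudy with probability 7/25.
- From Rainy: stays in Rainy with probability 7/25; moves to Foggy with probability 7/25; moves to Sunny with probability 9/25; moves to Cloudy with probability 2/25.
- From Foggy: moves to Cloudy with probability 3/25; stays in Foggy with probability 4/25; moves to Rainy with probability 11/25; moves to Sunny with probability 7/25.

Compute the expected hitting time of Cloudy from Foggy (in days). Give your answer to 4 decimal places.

6.6323

Let t(s) be the expected number of days to first reach Cloudy from state s, with t(Cloudy) = 0. Conditioning on the first day:
t(Sunny) = 1 + 0.16·t(Sunny) + 0.2·t(Rainy) + 0.36·t(Foggy)
t(Rainy) = 1 + 0.36·t(Sunny) + 0.28·t(Rainy) + 0.28·t(Foggy)
t(Foggy) = 1 + 0.28·t(Sunny) + 0.44·t(Rainy) + 0.16·t(Foggy)
Solving: t(Sunny) = 5.6504, t(Rainy) = 6.7933, t(Foggy) = 6.6323.
Expected days from Foggy to Cloudy: 6.6323.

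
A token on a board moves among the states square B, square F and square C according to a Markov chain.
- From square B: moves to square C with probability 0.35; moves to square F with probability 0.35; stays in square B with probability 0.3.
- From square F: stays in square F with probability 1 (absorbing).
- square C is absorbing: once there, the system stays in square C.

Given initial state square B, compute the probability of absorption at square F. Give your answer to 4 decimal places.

0.5000

Let h(s) be the probability of absorption at square F starting from transient state s. Then h(square F) = 1 and h(square C) = 0. By first-step analysis:
h(square B) = 0.3·h(square B) + 0.35·1 + 0.35·0
Solving: h(square B) = 0.5000.
Starting from square B, the probability is 0.5000.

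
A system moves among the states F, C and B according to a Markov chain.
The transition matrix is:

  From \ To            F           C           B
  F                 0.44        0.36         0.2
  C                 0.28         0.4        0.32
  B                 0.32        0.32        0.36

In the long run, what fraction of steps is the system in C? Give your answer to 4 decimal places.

Let the stationary distribution be π with π = πP and π_1 + π_2 + π_3 = 1.
π_1 = 0.44·π_1 + 0.28·π_2 + 0.32·π_3
π_2 = 0.36·π_1 + 0.4·π_2 + 0.32·π_3
Solving with the normalization constraint gives π = (0.3471, 0.3629, 0.2899).
So the stationary probability of C is 0.3629.

0.3629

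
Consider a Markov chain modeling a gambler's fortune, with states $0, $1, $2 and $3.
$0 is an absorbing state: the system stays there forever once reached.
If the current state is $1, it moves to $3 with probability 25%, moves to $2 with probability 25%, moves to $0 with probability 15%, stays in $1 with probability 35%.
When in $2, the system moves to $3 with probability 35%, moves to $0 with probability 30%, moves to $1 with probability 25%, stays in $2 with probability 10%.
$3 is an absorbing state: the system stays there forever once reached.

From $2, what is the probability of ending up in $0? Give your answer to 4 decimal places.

0.4450

Let h(s) be the probability of absorption at $0 starting from transient state s. Then h($0) = 1 and h($3) = 0. By first-step analysis:
h($1) = 0.15·1 + 0.35·h($1) + 0.25·h($2) + 0.25·0
h($2) = 0.3·1 + 0.25·h($1) + 0.1·h($2) + 0.35·0
Solving: h($1) = 0.4019, h($2) = 0.4450.
Starting from $2, the probability is 0.4450.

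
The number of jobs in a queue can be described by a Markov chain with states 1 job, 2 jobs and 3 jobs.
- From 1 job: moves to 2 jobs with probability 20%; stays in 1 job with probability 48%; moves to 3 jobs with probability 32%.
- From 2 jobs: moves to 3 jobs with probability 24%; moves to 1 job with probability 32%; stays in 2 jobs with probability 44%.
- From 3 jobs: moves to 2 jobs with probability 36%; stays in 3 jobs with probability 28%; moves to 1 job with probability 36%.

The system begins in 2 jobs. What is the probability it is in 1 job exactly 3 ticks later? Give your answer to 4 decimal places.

0.3919

Propagate the distribution vector 3 ticks from 2 jobs.
After 0 ticks: (0.0000, 1.0000, 0.0000)
After 1 tick: (0.3200, 0.4400, 0.2400)
After 2 ticks: (0.3808, 0.3440, 0.2752)
After 3 ticks: (0.3919, 0.3266, 0.2815)
P(in 1 job after 3 ticks) = 0.3919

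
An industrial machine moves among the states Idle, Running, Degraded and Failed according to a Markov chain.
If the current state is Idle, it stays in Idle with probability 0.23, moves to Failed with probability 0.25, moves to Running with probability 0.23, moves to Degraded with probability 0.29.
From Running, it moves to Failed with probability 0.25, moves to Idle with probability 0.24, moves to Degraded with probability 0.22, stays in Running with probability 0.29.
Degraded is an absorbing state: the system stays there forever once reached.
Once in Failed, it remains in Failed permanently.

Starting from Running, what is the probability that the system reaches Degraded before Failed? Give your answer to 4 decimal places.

0.4863

Let h(s) be the probability of absorption at Degraded starting from transient state s. Then h(Degraded) = 1 and h(Failed) = 0. By first-step analysis:
h(Idle) = 0.23·h(Idle) + 0.23·h(Running) + 0.29·1 + 0.25·0
h(Running) = 0.24·h(Idle) + 0.29·h(Running) + 0.22·1 + 0.25·0
Solving: h(Idle) = 0.5219, h(Running) = 0.4863.
Starting from Running, the probability is 0.4863.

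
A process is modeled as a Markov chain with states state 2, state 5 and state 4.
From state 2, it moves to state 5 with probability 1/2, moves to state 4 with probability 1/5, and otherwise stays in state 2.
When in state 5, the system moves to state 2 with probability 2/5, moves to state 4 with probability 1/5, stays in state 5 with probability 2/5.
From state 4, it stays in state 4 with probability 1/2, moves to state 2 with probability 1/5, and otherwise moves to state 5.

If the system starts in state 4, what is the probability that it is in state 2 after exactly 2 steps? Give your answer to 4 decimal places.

0.2800

Sum over the intermediate state after 1 step:
P = P(state 4→state 2)·P(state 2→state 2) + P(state 4→state 5)·P(state 5→state 2) + P(state 4→state 4)·P(state 4→state 2)
  = 0.2×0.3 + 0.3×0.4 + 0.5×0.2
  = 0.0600 + 0.1200 + 0.1000 = 0.2800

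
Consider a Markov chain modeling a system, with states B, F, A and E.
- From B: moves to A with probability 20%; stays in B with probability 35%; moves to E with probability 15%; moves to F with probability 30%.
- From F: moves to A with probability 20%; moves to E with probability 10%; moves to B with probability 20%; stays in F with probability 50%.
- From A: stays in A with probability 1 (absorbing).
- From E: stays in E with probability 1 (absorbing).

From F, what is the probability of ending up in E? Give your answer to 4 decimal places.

0.3585

Let h(s) be the probability of absorption at E starting from transient state s. Then h(E) = 1 and h(A) = 0. By first-step analysis:
h(B) = 0.35·h(B) + 0.3·h(F) + 0.2·0 + 0.15·1
h(F) = 0.2·h(B) + 0.5·h(F) + 0.2·0 + 0.1·1
Solving: h(B) = 0.3962, h(F) = 0.3585.
Starting from F, the probability is 0.3585.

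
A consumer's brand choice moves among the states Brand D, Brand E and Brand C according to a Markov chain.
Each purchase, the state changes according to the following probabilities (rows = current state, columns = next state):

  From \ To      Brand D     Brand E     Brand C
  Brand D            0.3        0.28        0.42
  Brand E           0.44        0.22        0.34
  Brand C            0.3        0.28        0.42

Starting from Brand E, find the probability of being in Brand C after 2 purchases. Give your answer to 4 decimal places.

0.4024

Sum over the intermediate state after 1 purchase:
P = P(Brand E→Brand D)·P(Brand D→Brand C) + P(Brand E→Brand E)·P(Brand E→Brand C) + P(Brand E→Brand C)·P(Brand C→Brand C)
  = 0.44×0.42 + 0.22×0.34 + 0.34×0.42
  = 0.1848 + 0.0748 + 0.1428 = 0.4024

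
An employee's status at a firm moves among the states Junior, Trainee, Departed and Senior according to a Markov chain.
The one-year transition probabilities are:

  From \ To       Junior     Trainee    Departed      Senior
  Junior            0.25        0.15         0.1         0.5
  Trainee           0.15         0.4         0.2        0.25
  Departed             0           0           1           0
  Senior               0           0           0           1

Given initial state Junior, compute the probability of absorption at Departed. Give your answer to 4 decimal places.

Let h(s) be the probability of absorption at Departed starting from transient state s. Then h(Departed) = 1 and h(Senior) = 0. By first-step analysis:
h(Junior) = 0.25·h(Junior) + 0.15·h(Trainee) + 0.1·1 + 0.5·0
h(Trainee) = 0.15·h(Junior) + 0.4·h(Trainee) + 0.2·1 + 0.25·0
Solving: h(Junior) = 0.2105, h(Trainee) = 0.3860.
Starting from Junior, the probability is 0.2105.

0.2105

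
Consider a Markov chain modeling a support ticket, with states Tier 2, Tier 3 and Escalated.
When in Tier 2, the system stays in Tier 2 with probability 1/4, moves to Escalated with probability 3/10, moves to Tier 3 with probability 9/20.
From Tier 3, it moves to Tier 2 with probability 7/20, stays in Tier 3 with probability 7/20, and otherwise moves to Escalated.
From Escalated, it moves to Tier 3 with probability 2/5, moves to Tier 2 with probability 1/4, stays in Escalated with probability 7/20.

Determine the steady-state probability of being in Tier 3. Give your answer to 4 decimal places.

Let the stationary distribution be π with π = πP and π_1 + π_2 + π_3 = 1.
π_1 = 0.25·π_1 + 0.35·π_2 + 0.25·π_3
π_2 = 0.45·π_1 + 0.35·π_2 + 0.4·π_3
Solving with the normalization constraint gives π = (0.2895, 0.3947, 0.3158).
So the stationary probability of Tier 3 is 0.3947.

0.3947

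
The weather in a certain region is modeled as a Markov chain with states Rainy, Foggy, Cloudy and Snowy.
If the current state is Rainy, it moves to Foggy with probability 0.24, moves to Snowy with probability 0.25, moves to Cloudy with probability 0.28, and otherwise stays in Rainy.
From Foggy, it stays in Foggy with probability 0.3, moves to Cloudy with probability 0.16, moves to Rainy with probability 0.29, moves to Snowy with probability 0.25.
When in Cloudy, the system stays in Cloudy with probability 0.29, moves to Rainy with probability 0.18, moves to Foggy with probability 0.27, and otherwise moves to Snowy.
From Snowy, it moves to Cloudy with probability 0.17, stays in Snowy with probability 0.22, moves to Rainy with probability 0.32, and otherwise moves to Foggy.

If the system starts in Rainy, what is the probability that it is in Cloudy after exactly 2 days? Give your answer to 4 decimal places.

Propagate the distribution vector 2 days from Rainy.
After 0 days: (1.0000, 0.0000, 0.0000, 0.0000)
After 1 day: (0.2300, 0.2400, 0.2800, 0.2500)
After 2 days: (0.2529, 0.2753, 0.2265, 0.2453)
P(in Cloudy after 2 days) = 0.2265

0.2265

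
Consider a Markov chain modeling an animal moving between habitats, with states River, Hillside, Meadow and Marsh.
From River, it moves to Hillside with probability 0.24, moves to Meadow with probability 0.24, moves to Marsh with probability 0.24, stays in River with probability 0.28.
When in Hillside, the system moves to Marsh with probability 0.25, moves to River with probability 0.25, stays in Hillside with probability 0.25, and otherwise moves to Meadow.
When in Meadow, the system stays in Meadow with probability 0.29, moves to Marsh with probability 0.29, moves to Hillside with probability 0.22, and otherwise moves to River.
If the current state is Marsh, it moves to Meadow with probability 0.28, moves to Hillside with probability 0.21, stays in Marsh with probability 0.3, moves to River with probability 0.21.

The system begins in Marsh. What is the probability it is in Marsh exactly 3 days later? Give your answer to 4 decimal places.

Propagate the distribution vector 3 days from Marsh.
After 0 days: (0.0000, 0.0000, 0.0000, 1.0000)
After 1 day: (0.2100, 0.2100, 0.2800, 0.3000)
After 2 days: (0.2303, 0.2275, 0.2681, 0.2741)
After 3 days: (0.2325, 0.2287, 0.2666, 0.2721)
P(in Marsh after 3 days) = 0.2721

0.2721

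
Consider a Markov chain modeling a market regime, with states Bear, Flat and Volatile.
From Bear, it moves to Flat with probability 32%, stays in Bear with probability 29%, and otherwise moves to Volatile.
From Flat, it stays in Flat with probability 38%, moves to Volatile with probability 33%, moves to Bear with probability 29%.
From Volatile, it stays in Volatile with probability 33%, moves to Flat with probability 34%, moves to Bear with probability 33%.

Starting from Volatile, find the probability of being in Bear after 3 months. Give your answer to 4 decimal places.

Propagate the distribution vector 3 months from Volatile.
After 0 months: (0.0000, 0.0000, 1.0000)
After 1 month: (0.3300, 0.3400, 0.3300)
After 2 months: (0.3032, 0.3470, 0.3498)
After 3 months: (0.3040, 0.3478, 0.3482)
P(in Bear after 3 months) = 0.3040

0.3040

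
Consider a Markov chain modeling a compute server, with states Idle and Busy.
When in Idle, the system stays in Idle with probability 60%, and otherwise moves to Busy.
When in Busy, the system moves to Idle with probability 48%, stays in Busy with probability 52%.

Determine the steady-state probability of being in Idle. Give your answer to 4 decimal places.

Let the stationary distribution be π with π = πP and π_1 + π_2 = 1.
π_1 = 0.6·π_1 + 0.48·π_2
Solving with the normalization constraint gives π = (0.5455, 0.4545).
So the stationary probability of Idle is 0.5455.

0.5455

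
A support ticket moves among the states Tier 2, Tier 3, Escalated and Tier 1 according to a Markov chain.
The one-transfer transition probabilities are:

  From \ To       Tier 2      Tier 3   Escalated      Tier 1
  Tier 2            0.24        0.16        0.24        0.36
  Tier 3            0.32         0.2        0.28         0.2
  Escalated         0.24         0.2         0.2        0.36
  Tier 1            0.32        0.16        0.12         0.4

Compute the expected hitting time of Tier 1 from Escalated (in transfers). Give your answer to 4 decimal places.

3.0337

Let t(s) be the expected number of transfers to first reach Tier 1 from state s, with t(Tier 1) = 0. Conditioning on the first transfer:
t(Tier 2) = 1 + 0.24·t(Tier 2) + 0.16·t(Tier 3) + 0.24·t(Escalated)
t(Tier 3) = 1 + 0.32·t(Tier 2) + 0.2·t(Tier 3) + 0.28·t(Escalated)
t(Escalated) = 1 + 0.24·t(Tier 2) + 0.2·t(Tier 3) + 0.2·t(Escalated)
Solving: t(Tier 2) = 3.0143, t(Tier 3) = 3.5175, t(Escalated) = 3.0337.
Expected transfers from Escalated to Tier 1: 3.0337.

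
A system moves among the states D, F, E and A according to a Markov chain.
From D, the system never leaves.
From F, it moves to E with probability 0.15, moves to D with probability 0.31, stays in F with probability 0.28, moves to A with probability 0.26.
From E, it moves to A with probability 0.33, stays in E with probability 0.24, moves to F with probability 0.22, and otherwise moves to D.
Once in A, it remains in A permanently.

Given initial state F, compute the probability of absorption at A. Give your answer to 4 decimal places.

0.4806

Let h(s) be the probability of absorption at A starting from transient state s. Then h(A) = 1 and h(D) = 0. By first-step analysis:
h(F) = 0.31·0 + 0.28·h(F) + 0.15·h(E) + 0.26·1
h(E) = 0.21·0 + 0.22·h(F) + 0.24·h(E) + 0.33·1
Solving: h(F) = 0.4806, h(E) = 0.5733.
Starting from F, the probability is 0.4806.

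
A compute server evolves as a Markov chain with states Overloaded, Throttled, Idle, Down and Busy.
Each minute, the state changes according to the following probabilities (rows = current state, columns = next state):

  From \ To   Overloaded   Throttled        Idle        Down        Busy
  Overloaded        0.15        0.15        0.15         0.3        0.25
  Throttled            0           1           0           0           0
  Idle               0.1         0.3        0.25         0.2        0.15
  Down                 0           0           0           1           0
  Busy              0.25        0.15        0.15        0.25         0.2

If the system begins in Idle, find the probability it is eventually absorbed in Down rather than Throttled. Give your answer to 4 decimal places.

0.4658

Let h(s) be the probability of absorption at Down starting from transient state s. Then h(Down) = 1 and h(Throttled) = 0. By first-step analysis:
h(Overloaded) = 0.15·h(Overloaded) + 0.15·0 + 0.15·h(Idle) + 0.3·1 + 0.25·h(Busy)
h(Idle) = 0.1·h(Overloaded) + 0.3·0 + 0.25·h(Idle) + 0.2·1 + 0.15·h(Busy)
h(Busy) = 0.25·h(Overloaded) + 0.15·0 + 0.15·h(Idle) + 0.25·1 + 0.2·h(Busy)
Solving: h(Overloaded) = 0.6087, h(Idle) = 0.4658, h(Busy) = 0.5901.
Starting from Idle, the probability is 0.4658.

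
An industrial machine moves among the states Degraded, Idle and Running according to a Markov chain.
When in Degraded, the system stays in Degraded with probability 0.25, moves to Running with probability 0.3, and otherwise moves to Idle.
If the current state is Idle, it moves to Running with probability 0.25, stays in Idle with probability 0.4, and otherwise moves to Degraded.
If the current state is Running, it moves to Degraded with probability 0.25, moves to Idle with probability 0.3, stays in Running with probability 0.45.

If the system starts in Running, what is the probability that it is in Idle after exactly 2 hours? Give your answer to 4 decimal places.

0.3675

Sum over the intermediate state after 1 hour:
P = P(Running→Degraded)·P(Degraded→Idle) + P(Running→Idle)·P(Idle→Idle) + P(Running→Running)·P(Running→Idle)
  = 0.25×0.45 + 0.3×0.4 + 0.45×0.3
  = 0.1125 + 0.1200 + 0.1350 = 0.3675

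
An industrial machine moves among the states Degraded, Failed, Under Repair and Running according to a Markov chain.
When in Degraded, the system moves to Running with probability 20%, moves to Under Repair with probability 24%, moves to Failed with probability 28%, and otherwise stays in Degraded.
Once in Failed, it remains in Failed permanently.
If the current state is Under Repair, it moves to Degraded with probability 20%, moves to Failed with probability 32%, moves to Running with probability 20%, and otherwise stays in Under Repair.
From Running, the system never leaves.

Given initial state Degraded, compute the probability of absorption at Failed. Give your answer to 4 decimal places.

Let h(s) be the probability of absorption at Failed starting from transient state s. Then h(Failed) = 1 and h(Running) = 0. By first-step analysis:
h(Degraded) = 0.28·h(Degraded) + 0.28·1 + 0.24·h(Under Repair) + 0.2·0
h(Under Repair) = 0.2·h(Degraded) + 0.32·1 + 0.28·h(Under Repair) + 0.2·0
Solving: h(Degraded) = 0.5918, h(Under Repair) = 0.6088.
Starting from Degraded, the probability is 0.5918.

0.5918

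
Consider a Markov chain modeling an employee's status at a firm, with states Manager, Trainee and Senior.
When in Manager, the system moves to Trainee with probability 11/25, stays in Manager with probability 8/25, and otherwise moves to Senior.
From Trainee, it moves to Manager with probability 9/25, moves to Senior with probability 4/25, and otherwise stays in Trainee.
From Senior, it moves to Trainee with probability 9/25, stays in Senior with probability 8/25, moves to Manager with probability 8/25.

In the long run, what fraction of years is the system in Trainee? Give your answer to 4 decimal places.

Let the stationary distribution be π with π = πP and π_1 + π_2 + π_3 = 1.
π_1 = 0.32·π_1 + 0.36·π_2 + 0.32·π_3
π_2 = 0.44·π_1 + 0.48·π_2 + 0.36·π_3
Solving with the normalization constraint gives π = (0.3376, 0.4398, 0.2226).
So the stationary probability of Trainee is 0.4398.

0.4398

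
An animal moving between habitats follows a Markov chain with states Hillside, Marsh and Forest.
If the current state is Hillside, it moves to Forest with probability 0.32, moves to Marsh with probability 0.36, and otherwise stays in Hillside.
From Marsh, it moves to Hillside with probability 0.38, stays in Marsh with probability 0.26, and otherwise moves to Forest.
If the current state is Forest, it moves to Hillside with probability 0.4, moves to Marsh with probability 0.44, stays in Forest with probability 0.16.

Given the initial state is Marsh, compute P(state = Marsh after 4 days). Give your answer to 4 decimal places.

Propagate the distribution vector 4 days from Marsh.
After 0 days: (0.0000, 1.0000, 0.0000)
After 1 day: (0.3800, 0.2600, 0.3600)
After 2 days: (0.3644, 0.3628, 0.2728)
After 3 days: (0.3636, 0.3455, 0.2909)
After 4 days: (0.3640, 0.3487, 0.2873)
P(in Marsh after 4 days) = 0.3487

0.3487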